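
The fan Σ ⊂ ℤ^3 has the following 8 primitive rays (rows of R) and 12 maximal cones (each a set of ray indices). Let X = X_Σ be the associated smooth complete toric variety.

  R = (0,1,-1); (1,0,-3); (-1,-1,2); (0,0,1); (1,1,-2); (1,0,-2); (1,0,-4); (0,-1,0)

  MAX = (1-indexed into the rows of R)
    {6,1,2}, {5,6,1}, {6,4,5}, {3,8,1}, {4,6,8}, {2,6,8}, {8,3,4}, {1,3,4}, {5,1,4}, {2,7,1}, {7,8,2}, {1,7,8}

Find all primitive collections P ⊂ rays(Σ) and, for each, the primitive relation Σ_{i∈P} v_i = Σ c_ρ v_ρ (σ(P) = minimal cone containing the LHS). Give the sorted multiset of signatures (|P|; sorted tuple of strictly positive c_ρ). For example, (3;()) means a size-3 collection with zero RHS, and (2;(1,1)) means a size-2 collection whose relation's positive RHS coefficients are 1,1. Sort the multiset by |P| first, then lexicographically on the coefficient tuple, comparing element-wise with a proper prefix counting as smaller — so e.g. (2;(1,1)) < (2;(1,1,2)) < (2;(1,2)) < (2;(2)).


14 minimal non-faces of Δ(Σ) (on 8 rays):

  {3,5}:  v_{3} + v_{5} = 0  ⟹  sig = (2;())
  {2,4}:  v_{2} + v_{4} = v_{6}  ⟹  sig = (2;(1))
  {3,6}:  v_{3} + v_{6} = v_{8}  ⟹  sig = (2;(1))
  {4,7}:  v_{4} + v_{7} = v_{2}  ⟹  sig = (2;(1))
  {5,8}:  v_{5} + v_{8} = v_{6}  ⟹  sig = (2;(1))
  {5,7}:  v_{5} + v_{7} = v_{1} + v_{2} + v_{6}  ⟹  sig = (2;(1,1,1))
  {2,3}:  v_{2} + v_{3} = v_{1} + 2·v_{8}  ⟹  sig = (2;(1,2))
  {2,5}:  v_{2} + v_{5} = v_{1} + 2·v_{6}  ⟹  sig = (2;(1,2))
  {6,7}:  v_{6} + v_{7} = 2·v_{2}  ⟹  sig = (2;(2))
  {3,7}:  v_{3} + v_{7} = 2·v_{1} + 3·v_{8}  ⟹  sig = (2;(2,3))
  {1,4,8}:  v_{1} + v_{4} + v_{8} = 0  ⟹  sig = (3;())
  {1,2,8}:  v_{1} + v_{2} + v_{8} = v_{7}  ⟹  sig = (3;(1))
  {1,4,6}:  v_{1} + v_{4} + v_{6} = v_{5}  ⟹  sig = (3;(1))
  {1,6,8}:  v_{1} + v_{6} + v_{8} = v_{2}  ⟹  sig = (3;(1))

Signatures (|P|; sorted positive RHS coefficients), sorted:
{ (2;()),  (2;(1)) ×4,  (2;(1,1,1)),  (2;(1,2)) ×2,  (2;(2)),  (2;(2,3)),  (3;()),  (3;(1)) ×3 }


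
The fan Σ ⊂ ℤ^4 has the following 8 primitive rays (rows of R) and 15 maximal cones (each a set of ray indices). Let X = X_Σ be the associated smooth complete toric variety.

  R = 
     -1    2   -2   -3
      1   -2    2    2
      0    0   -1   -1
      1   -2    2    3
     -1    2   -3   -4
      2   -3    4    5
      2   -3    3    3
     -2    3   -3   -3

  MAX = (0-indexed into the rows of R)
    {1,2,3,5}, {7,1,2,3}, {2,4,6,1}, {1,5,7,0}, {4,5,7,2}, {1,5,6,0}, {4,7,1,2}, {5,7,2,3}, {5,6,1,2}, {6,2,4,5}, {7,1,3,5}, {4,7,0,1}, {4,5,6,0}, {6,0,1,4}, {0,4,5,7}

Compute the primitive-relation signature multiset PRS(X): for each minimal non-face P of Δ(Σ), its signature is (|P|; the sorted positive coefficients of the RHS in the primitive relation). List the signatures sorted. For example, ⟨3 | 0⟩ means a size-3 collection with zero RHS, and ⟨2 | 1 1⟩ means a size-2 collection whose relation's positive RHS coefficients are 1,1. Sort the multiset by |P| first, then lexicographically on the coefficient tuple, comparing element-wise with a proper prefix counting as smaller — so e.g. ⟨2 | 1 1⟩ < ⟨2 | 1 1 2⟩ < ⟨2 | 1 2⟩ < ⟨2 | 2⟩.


The 7 primitive collections of Σ (r=8, n=4):

  • {0,3}:  v_{0} + v_{3} = 0 — sig = ⟨2 | 0⟩
  • {6,7}:  v_{6} + v_{7} = 0 — sig = ⟨2 | 0⟩
  • {0,2}:  v_{0} + v_{2} = v_{4} — sig = ⟨2 | 1⟩
  • {3,4}:  v_{3} + v_{4} = v_{2} — sig = ⟨2 | 1⟩
  • {3,6}:  v_{3} + v_{6} = v_{1} + v_{2} + v_{5} — sig = ⟨2 | 1 1 1⟩
  • {1,4,5}:  v_{1} + v_{4} + v_{5} = v_{6} — sig = ⟨3 | 1⟩
  • {1,2,5,7}:  v_{1} + v_{2} + v_{5} + v_{7} = v_{3} — sig = ⟨4 | 1⟩

Sorted signature multiset PRS(X):
    |P|=2: 5 collections, coeffs (), (), (1), (1), (1,1,1)
    |P|=3: 1 collection, coeffs (1)
    |P|=4: 1 collection, coeffs (1)


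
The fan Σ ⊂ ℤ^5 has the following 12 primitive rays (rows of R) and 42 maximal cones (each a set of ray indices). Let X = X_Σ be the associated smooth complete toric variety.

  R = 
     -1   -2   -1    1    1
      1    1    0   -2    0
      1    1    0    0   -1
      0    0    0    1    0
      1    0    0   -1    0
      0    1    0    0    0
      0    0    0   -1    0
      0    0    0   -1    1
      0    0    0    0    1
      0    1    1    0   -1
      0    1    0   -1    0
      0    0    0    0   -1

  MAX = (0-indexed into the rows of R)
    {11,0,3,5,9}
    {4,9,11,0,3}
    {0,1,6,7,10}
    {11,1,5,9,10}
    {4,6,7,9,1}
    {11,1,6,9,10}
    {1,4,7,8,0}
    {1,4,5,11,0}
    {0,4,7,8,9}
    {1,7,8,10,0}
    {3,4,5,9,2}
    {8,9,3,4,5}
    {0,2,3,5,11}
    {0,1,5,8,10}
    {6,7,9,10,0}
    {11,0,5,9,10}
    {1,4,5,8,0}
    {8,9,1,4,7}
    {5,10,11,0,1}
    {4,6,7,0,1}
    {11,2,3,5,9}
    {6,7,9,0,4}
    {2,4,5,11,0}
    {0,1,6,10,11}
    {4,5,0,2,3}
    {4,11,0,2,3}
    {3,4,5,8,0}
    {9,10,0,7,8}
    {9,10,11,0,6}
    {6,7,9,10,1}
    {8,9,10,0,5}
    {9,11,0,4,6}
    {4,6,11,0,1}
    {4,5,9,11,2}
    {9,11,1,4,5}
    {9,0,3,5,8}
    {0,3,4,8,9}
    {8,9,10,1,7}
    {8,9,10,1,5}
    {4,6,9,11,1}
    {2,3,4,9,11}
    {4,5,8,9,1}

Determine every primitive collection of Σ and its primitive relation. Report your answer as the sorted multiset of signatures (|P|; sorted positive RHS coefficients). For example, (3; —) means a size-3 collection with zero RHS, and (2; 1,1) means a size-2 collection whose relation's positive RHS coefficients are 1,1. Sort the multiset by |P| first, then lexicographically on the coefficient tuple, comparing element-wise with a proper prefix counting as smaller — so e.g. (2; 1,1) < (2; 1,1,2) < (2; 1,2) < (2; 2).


Σ has 19 primitive collections:

  {3,6}:  v_{3} + v_{6} = 0  so sig = (2; —)
  {8,11}:  v_{8} + v_{11} = 0  so sig = (2; —)
  {3,7}:  v_{3} + v_{7} = v_{8}  so sig = (2; 1)
  {3,10}:  v_{3} + v_{10} = v_{5}  so sig = (2; 1)
  {4,10}:  v_{4} + v_{10} = v_{1}  so sig = (2; 1)
  {5,6}:  v_{5} + v_{6} = v_{10}  so sig = (2; 1)
  {6,8}:  v_{6} + v_{8} = v_{7}  so sig = (2; 1)
  {7,11}:  v_{7} + v_{11} = v_{6}  so sig = (2; 1)
  {1,3}:  v_{1} + v_{3} = v_{4} + v_{5}  so sig = (2; 1,1)
  {2,7}:  v_{2} + v_{7} = v_{4} + v_{5}  so sig = (2; 1,1)
  {5,7}:  v_{5} + v_{7} = v_{8} + v_{10}  so sig = (2; 1,1)
  {2,6}:  v_{2} + v_{6} = v_{4} + v_{5} + v_{11}  so sig = (2; 1,1,1)
  {2,8}:  v_{2} + v_{8} = v_{3} + v_{4} + v_{5}  so sig = (2; 1,1,1)
  {2,10}:  v_{2} + v_{10} = v_{4} + 2·v_{5} + v_{11}  so sig = (2; 1,1,2)
  {1,2}:  v_{1} + v_{2} = 2·v_{4} + 2·v_{5} + v_{11}  so sig = (2; 1,2,2)
  {0,1,9}:  v_{0} + v_{1} + v_{9} = v_{6}  so sig = (3; 1)
  {0,2,9}:  v_{0} + v_{2} + v_{9} = v_{3} + v_{11}  so sig = (3; 1,1)
  {0,4,5,9}:  v_{0} + v_{4} + v_{5} + v_{9} = 0  so sig = (4; —)
  {3,4,5,11}:  v_{3} + v_{4} + v_{5} + v_{11} = v_{2}  so sig = (4; 1)

Sorted signature multiset PRS(X):
    (2; —)
    (2; —)
    (2; 1)
    (2; 1)
    (2; 1)
    (2; 1)
    (2; 1)
    (2; 1)
    (2; 1,1)
    (2; 1,1)
    (2; 1,1)
    (2; 1,1,1)
    (2; 1,1,1)
    (2; 1,1,2)
    (2; 1,2,2)
    (3; 1)
    (3; 1,1)
    (4; —)
    (4; 1)


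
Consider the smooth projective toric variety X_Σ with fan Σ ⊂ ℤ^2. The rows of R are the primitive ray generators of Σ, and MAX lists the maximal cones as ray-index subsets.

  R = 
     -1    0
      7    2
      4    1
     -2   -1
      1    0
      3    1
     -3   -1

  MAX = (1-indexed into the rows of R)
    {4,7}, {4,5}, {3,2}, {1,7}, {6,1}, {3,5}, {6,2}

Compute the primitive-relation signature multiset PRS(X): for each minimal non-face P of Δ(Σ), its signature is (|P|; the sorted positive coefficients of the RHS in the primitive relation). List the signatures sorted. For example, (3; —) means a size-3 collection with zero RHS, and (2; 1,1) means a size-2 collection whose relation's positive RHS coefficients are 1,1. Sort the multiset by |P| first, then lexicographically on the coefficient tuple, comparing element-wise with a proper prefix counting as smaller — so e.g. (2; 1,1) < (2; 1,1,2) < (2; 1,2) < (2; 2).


Δ(Σ) — 7 vertices, 14 min non-faces:

  {1,5}:  v_{1} + v_{5} = 0  ⇒ sig = (2; —)
  {6,7}:  v_{6} + v_{7} = 0  ⇒ sig = (2; —)
  {1,3}:  v_{1} + v_{3} = v_{6}  ⇒ sig = (2; 1)
  {1,4}:  v_{1} + v_{4} = v_{7}  ⇒ sig = (2; 1)
  {2,7}:  v_{2} + v_{7} = v_{3}  ⇒ sig = (2; 1)
  {3,6}:  v_{3} + v_{6} = v_{2}  ⇒ sig = (2; 1)
  {3,7}:  v_{3} + v_{7} = v_{5}  ⇒ sig = (2; 1)
  {4,6}:  v_{4} + v_{6} = v_{5}  ⇒ sig = (2; 1)
  {5,6}:  v_{5} + v_{6} = v_{3}  ⇒ sig = (2; 1)
  {5,7}:  v_{5} + v_{7} = v_{4}  ⇒ sig = (2; 1)
  {2,4}:  v_{2} + v_{4} = v_{3} + v_{5}  ⇒ sig = (2; 1,1)
  {1,2}:  v_{1} + v_{2} = 2·v_{6}  ⇒ sig = (2; 2)
  {2,5}:  v_{2} + v_{5} = 2·v_{3}  ⇒ sig = (2; 2)
  {3,4}:  v_{3} + v_{4} = 2·v_{5}  ⇒ sig = (2; 2)

Sorted signature multiset PRS(X):
    |P|=2: 14 collections, coeffs (), (), (1), (1), (1), (1), (1), (1), (1), (1), (1,1), (2), (2), (2)


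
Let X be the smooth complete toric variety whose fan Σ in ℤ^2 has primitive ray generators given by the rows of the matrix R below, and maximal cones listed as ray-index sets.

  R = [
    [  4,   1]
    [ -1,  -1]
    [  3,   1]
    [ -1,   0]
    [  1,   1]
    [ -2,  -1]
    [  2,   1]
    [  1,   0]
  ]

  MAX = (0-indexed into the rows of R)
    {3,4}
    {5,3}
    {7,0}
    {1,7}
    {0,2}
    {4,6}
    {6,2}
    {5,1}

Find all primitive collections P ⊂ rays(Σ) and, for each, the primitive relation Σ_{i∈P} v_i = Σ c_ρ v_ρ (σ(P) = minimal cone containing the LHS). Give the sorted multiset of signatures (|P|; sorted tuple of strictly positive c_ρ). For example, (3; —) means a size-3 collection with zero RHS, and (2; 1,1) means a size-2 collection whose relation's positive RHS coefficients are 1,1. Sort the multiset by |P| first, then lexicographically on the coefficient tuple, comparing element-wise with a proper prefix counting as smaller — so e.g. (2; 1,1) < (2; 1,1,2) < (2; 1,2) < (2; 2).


The 20 primitive collections of Σ (r=8, n=2):

  P={1,4}:  v_{1} + v_{4} = 0  ⟹  sig = (2; —)
  P={3,7}:  v_{3} + v_{7} = 0  ⟹  sig = (2; —)
  P={5,6}:  v_{5} + v_{6} = 0  ⟹  sig = (2; —)
  P={0,3}:  v_{0} + v_{3} = v_{2}  ⟹  sig = (2; 1)
  P={1,3}:  v_{1} + v_{3} = v_{5}  ⟹  sig = (2; 1)
  P={1,6}:  v_{1} + v_{6} = v_{7}  ⟹  sig = (2; 1)
  P={2,3}:  v_{2} + v_{3} = v_{6}  ⟹  sig = (2; 1)
  P={2,5}:  v_{2} + v_{5} = v_{7}  ⟹  sig = (2; 1)
  P={2,7}:  v_{2} + v_{7} = v_{0}  ⟹  sig = (2; 1)
  P={3,6}:  v_{3} + v_{6} = v_{4}  ⟹  sig = (2; 1)
  P={4,5}:  v_{4} + v_{5} = v_{3}  ⟹  sig = (2; 1)
  P={4,7}:  v_{4} + v_{7} = v_{6}  ⟹  sig = (2; 1)
  P={5,7}:  v_{5} + v_{7} = v_{1}  ⟹  sig = (2; 1)
  P={6,7}:  v_{6} + v_{7} = v_{2}  ⟹  sig = (2; 1)
  P={0,4}:  v_{0} + v_{4} = v_{2} + v_{6}  ⟹  sig = (2; 1,1)
  P={0,5}:  v_{0} + v_{5} = 2·v_{7}  ⟹  sig = (2; 2)
  P={0,6}:  v_{0} + v_{6} = 2·v_{2}  ⟹  sig = (2; 2)
  P={1,2}:  v_{1} + v_{2} = 2·v_{7}  ⟹  sig = (2; 2)
  P={2,4}:  v_{2} + v_{4} = 2·v_{6}  ⟹  sig = (2; 2)
  P={0,1}:  v_{0} + v_{1} = 3·v_{7}  ⟹  sig = (2; 3)

Sorted signature multiset PRS(X):
[(2; —), (2; —), (2; —), (2; 1), (2; 1), (2; 1), (2; 1), (2; 1), (2; 1), (2; 1), (2; 1), (2; 1), (2; 1), (2; 1), (2; 1,1), (2; 2), (2; 2), (2; 2), (2; 2), (2; 3)]


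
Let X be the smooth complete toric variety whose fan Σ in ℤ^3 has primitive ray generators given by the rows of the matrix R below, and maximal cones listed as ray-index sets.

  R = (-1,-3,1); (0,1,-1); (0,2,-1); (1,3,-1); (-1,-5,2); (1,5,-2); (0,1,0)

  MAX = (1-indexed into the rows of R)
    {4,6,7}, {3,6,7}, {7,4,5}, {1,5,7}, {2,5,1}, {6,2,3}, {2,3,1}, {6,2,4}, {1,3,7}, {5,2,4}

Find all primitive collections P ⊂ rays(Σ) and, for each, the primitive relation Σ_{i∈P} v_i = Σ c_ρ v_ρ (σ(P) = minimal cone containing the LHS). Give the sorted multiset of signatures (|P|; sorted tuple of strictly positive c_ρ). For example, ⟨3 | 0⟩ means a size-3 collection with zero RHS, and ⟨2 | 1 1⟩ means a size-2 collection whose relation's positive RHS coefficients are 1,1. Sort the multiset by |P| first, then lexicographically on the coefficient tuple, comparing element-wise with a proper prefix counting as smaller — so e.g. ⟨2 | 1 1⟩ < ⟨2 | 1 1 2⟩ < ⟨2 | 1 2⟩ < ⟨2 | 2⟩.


The 6 primitive collections of Σ (r=7, n=3):

  {1,4}:  v_{1} + v_{4} = 0 — sig = ⟨2 | 0⟩
  {5,6}:  v_{5} + v_{6} = 0 — sig = ⟨2 | 0⟩
  {1,6}:  v_{1} + v_{6} = v_{3} — sig = ⟨2 | 1⟩
  {2,7}:  v_{2} + v_{7} = v_{3} — sig = ⟨2 | 1⟩
  {3,4}:  v_{3} + v_{4} = v_{6} — sig = ⟨2 | 1⟩
  {3,5}:  v_{3} + v_{5} = v_{1} — sig = ⟨2 | 1⟩

so the primitive-relation signature multiset is
    |P|=2: 6 collections, coeffs (), (), (1), (1), (1), (1)


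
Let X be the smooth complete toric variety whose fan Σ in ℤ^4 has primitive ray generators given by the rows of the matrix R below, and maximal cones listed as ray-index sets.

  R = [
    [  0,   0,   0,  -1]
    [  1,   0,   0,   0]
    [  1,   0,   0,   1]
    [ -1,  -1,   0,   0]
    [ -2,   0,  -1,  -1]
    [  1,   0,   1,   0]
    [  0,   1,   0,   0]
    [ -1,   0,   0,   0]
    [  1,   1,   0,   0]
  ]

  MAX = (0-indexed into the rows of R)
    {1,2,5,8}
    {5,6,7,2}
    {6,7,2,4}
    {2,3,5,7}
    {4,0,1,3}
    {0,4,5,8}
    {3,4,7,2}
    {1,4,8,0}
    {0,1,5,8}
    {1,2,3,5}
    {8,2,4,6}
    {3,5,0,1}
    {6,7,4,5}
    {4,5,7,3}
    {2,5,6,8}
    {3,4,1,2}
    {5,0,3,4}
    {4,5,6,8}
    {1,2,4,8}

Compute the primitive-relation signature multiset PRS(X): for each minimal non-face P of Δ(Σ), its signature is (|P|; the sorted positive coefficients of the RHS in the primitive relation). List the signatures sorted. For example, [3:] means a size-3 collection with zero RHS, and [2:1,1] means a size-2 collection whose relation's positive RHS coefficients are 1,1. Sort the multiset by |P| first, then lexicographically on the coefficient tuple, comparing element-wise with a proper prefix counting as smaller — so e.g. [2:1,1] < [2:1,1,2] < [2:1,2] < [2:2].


10 minimal non-faces of Δ(Σ) (on 9 rays):

  P = {1,7}:  v_{1} + v_{7} = 0 — sig = [2:]
  P = {3,8}:  v_{3} + v_{8} = 0 — sig = [2:]
  P = {0,2}:  v_{0} + v_{2} = v_{1} — sig = [2:1]
  P = {1,6}:  v_{1} + v_{6} = v_{8} — sig = [2:1]
  P = {3,6}:  v_{3} + v_{6} = v_{7} — sig = [2:1]
  P = {7,8}:  v_{7} + v_{8} = v_{6} — sig = [2:1]
  P = {0,7}:  v_{0} + v_{7} = v_{4} + v_{5} — sig = [2:1,1]
  P = {0,6}:  v_{0} + v_{6} = v_{4} + v_{5} + v_{8} — sig = [2:1,1,1]
  P = {2,4,5}:  v_{2} + v_{4} + v_{5} = 0 — sig = [3:]
  P = {1,4,5}:  v_{1} + v_{4} + v_{5} = v_{0} — sig = [3:1]

Signatures (|P|; sorted positive RHS coefficients), sorted:
{ [2:] ×2,  [2:1] ×4,  [2:1,1],  [2:1,1,1],  [3:],  [3:1] }


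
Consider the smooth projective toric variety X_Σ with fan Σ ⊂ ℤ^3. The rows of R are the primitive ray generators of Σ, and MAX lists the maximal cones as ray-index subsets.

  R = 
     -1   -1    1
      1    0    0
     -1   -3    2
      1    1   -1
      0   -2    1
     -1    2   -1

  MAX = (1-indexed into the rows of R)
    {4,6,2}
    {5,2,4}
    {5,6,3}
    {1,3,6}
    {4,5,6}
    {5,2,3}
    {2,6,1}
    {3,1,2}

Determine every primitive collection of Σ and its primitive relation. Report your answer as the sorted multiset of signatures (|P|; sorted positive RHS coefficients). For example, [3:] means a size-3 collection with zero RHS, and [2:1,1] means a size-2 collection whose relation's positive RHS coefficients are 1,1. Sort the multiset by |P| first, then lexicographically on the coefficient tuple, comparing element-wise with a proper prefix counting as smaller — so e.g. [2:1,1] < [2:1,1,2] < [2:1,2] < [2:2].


Minimal non-faces — 5 found among 6 rays, 8 max cones:

  • {1,4}:  v_{1} + v_{4} = 0 — sig = [2:]
  • {1,5}:  v_{1} + v_{5} = v_{3} — sig = [2:1]
  • {3,4}:  v_{3} + v_{4} = v_{5} — sig = [2:1]
  • {2,5,6}:  v_{2} + v_{5} + v_{6} = 0 — sig = [3:]
  • {2,3,6}:  v_{2} + v_{3} + v_{6} = v_{1} — sig = [3:1]

Hence PRS(X_Σ) =
    |P|=2: 3 collections, coeffs (), (1), (1)
    |P|=3: 2 collections, coeffs (), (1)


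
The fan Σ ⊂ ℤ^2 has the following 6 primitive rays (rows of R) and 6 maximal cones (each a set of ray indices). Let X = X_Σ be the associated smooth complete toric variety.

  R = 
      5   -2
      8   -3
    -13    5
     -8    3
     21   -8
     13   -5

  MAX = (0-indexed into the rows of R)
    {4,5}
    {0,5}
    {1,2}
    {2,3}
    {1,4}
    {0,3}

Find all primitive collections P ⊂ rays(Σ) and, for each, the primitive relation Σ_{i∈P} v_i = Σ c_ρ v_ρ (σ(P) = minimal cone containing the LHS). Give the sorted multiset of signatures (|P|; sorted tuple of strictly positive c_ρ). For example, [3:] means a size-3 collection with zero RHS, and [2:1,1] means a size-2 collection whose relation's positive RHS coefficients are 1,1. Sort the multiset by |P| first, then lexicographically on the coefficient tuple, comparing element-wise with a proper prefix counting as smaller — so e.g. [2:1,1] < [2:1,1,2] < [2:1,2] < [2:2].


Primitive collections (9):

  • {1,3}:  v_{1} + v_{3} = 0 — sig = [2:]
  • {2,5}:  v_{2} + v_{5} = 0 — sig = [2:]
  • {0,1}:  v_{0} + v_{1} = v_{5} — sig = [2:1]
  • {0,2}:  v_{0} + v_{2} = v_{3} — sig = [2:1]
  • {1,5}:  v_{1} + v_{5} = v_{4} — sig = [2:1]
  • {2,4}:  v_{2} + v_{4} = v_{1} — sig = [2:1]
  • {3,4}:  v_{3} + v_{4} = v_{5} — sig = [2:1]
  • {3,5}:  v_{3} + v_{5} = v_{0} — sig = [2:1]
  • {0,4}:  v_{0} + v_{4} = 2·v_{5} — sig = [2:2]

so the primitive-relation signature multiset is
[[2:], [2:], [2:1], [2:1], [2:1], [2:1], [2:1], [2:1], [2:2]]


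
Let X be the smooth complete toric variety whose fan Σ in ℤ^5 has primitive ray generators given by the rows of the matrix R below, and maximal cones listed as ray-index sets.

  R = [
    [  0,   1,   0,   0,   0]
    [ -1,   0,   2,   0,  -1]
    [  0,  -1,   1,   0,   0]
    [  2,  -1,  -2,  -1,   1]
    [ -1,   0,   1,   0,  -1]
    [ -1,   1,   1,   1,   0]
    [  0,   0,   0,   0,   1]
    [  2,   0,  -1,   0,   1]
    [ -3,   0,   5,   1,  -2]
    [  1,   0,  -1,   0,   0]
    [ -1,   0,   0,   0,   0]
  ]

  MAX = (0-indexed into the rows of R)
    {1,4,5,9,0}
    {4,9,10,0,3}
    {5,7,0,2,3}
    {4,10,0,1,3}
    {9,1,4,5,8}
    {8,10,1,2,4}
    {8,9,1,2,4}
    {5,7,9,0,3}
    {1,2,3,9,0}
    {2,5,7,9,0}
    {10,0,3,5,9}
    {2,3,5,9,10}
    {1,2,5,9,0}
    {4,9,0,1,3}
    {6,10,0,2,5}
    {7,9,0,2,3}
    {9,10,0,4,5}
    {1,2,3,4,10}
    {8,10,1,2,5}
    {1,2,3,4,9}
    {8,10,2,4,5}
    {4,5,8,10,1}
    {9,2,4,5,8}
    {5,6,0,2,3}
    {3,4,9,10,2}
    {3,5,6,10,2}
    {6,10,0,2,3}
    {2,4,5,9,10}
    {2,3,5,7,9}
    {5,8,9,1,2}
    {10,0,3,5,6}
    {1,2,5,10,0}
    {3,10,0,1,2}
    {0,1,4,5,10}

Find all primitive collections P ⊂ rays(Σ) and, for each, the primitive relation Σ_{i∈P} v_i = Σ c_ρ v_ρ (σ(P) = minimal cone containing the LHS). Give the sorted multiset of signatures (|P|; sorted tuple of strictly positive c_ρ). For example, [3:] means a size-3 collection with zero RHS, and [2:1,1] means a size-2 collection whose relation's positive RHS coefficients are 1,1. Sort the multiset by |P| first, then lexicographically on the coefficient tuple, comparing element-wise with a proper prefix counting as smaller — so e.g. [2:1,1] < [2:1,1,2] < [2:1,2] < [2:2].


Σ has 20 primitive collections:

  P={3,8}:  v_{3} + v_{8} = v_{1} + v_{2} — sig = [2:1,1]
  P={6,9}:  v_{6} + v_{9} = v_{3} + v_{5} — sig = [2:1,1]
  P={7,10}:  v_{7} + v_{10} = v_{3} + v_{5} — sig = [2:1,1]
  P={4,6}:  v_{4} + v_{6} = v_{0} + v_{2} + v_{10} — sig = [2:1,1,1]
  P={4,7}:  v_{4} + v_{7} = v_{0} + v_{2} + v_{9} — sig = [2:1,1,1]
  P={6,8}:  v_{6} + v_{8} = v_{0} + v_{1} + 2·v_{2} + v_{5} + v_{10} — sig = [2:1,1,1,1,2]
  P={7,8}:  v_{7} + v_{8} = v_{0} + v_{1} + 2·v_{2} + v_{5} + v_{9} — sig = [2:1,1,1,1,2]
  P={6,7}:  v_{6} + v_{7} = v_{0} + v_{2} + 2·v_{3} + 2·v_{5} — sig = [2:1,1,2,2]
  P={0,8}:  v_{0} + v_{8} = 2·v_{1} + v_{5} — sig = [2:1,2]
  P={1,6}:  v_{1} + v_{6} = 2·v_{0} + 2·v_{2} + v_{10} — sig = [2:1,2,2]
  P={1,7}:  v_{1} + v_{7} = 2·v_{0} + 2·v_{2} + v_{9} — sig = [2:1,2,2]
  P={3,4,5}:  v_{3} + v_{4} + v_{5} = 0 — sig = [3:]
  P={0,2,4}:  v_{0} + v_{2} + v_{4} = v_{1} — sig = [3:1]
  P={1,9,10}:  v_{1} + v_{9} + v_{10} = v_{4} — sig = [3:1]
  P={1,3,5}:  v_{1} + v_{3} + v_{5} = v_{0} + v_{2} — sig = [3:1,1]
  P={8,9,10}:  v_{8} + v_{9} + v_{10} = v_{2} + 2·v_{4} + v_{5} — sig = [3:1,1,2]
  P={0,2,9,10}:  v_{0} + v_{2} + v_{9} + v_{10} = 0 — sig = [4:]
  P={1,2,4,5}:  v_{1} + v_{2} + v_{4} + v_{5} = v_{8} — sig = [4:1]
  P={0,2,3,5,9}:  v_{0} + v_{2} + v_{3} + v_{5} + v_{9} = v_{7} — sig = [5:1]
  P={0,2,3,5,10}:  v_{0} + v_{2} + v_{3} + v_{5} + v_{10} = v_{6} — sig = [5:1]

so the primitive-relation signature multiset is
{ [2:1,1] ×3,  [2:1,1,1] ×2,  [2:1,1,1,1,2] ×2,  [2:1,1,2,2],  [2:1,2],  [2:1,2,2] ×2,  [3:],  [3:1] ×2,  [3:1,1],  [3:1,1,2],  [4:],  [4:1],  [5:1] ×2 }


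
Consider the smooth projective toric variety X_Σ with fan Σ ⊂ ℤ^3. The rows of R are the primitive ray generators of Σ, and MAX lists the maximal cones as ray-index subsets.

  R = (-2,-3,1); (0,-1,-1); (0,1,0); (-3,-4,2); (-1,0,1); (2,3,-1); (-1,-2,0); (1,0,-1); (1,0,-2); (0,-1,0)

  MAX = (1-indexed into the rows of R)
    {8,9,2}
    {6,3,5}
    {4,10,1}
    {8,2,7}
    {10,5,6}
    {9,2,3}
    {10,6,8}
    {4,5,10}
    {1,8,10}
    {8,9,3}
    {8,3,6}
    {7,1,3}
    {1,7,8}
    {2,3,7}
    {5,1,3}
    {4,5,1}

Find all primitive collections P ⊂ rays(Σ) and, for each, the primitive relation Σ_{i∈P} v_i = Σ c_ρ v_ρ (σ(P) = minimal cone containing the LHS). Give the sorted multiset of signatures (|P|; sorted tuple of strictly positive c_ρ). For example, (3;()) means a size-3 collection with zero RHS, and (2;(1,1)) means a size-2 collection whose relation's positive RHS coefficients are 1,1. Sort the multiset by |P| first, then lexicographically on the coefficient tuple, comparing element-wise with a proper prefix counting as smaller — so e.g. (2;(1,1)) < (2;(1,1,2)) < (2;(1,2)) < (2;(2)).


Σ has 25 primitive collections:

  P = {1,6}:  v_{1} + v_{6} = 0  →  sig = (2;())
  P = {3,10}:  v_{3} + v_{10} = 0  →  sig = (2;())
  P = {5,8}:  v_{5} + v_{8} = 0  →  sig = (2;())
  P = {1,9}:  v_{1} + v_{9} = v_{2} + v_{7}  →  sig = (2;(1,1))
  P = {2,4}:  v_{2} + v_{4} = v_{1} + v_{7}  →  sig = (2;(1,1))
  P = {2,5}:  v_{2} + v_{5} = v_{3} + v_{7}  →  sig = (2;(1,1))
  P = {2,10}:  v_{2} + v_{10} = v_{7} + v_{8}  →  sig = (2;(1,1))
  P = {3,4}:  v_{3} + v_{4} = v_{1} + v_{5}  →  sig = (2;(1,1))
  P = {4,6}:  v_{4} + v_{6} = v_{5} + v_{10}  →  sig = (2;(1,1))
  P = {4,8}:  v_{4} + v_{8} = v_{1} + v_{10}  →  sig = (2;(1,1))
  P = {5,7}:  v_{5} + v_{7} = v_{1} + v_{3}  →  sig = (2;(1,1))
  P = {5,9}:  v_{5} + v_{9} = v_{2} + v_{3}  →  sig = (2;(1,1))
  P = {6,7}:  v_{6} + v_{7} = v_{3} + v_{8}  →  sig = (2;(1,1))
  P = {7,10}:  v_{7} + v_{10} = v_{1} + v_{8}  →  sig = (2;(1,1))
  P = {9,10}:  v_{9} + v_{10} = v_{2} + v_{8}  →  sig = (2;(1,1))
  P = {1,2}:  v_{1} + v_{2} = 2·v_{7}  →  sig = (2;(2))
  P = {4,7}:  v_{4} + v_{7} = 2·v_{1}  →  sig = (2;(2))
  P = {4,9}:  v_{4} + v_{9} = 2·v_{7}  →  sig = (2;(2))
  P = {7,9}:  v_{7} + v_{9} = 2·v_{2}  →  sig = (2;(2))
  P = {2,6}:  v_{2} + v_{6} = 2·v_{3} + 2·v_{8}  →  sig = (2;(2,2))
  P = {6,9}:  v_{6} + v_{9} = 3·v_{3} + 3·v_{8}  →  sig = (2;(3,3))
  P = {1,3,8}:  v_{1} + v_{3} + v_{8} = v_{7}  →  sig = (3;(1))
  P = {1,5,10}:  v_{1} + v_{5} + v_{10} = v_{4}  →  sig = (3;(1))
  P = {2,3,8}:  v_{2} + v_{3} + v_{8} = v_{9}  →  sig = (3;(1))
  P = {3,7,8}:  v_{3} + v_{7} + v_{8} = v_{2}  →  sig = (3;(1))

Sorted signature multiset PRS(X):
    (2;())
    (2;())
    (2;())
    (2;(1,1))
    (2;(1,1))
    (2;(1,1))
    (2;(1,1))
    (2;(1,1))
    (2;(1,1))
    (2;(1,1))
    (2;(1,1))
    (2;(1,1))
    (2;(1,1))
    (2;(1,1))
    (2;(1,1))
    (2;(2))
    (2;(2))
    (2;(2))
    (2;(2))
    (2;(2,2))
    (2;(3,3))
    (3;(1))
    (3;(1))
    (3;(1))
    (3;(1))


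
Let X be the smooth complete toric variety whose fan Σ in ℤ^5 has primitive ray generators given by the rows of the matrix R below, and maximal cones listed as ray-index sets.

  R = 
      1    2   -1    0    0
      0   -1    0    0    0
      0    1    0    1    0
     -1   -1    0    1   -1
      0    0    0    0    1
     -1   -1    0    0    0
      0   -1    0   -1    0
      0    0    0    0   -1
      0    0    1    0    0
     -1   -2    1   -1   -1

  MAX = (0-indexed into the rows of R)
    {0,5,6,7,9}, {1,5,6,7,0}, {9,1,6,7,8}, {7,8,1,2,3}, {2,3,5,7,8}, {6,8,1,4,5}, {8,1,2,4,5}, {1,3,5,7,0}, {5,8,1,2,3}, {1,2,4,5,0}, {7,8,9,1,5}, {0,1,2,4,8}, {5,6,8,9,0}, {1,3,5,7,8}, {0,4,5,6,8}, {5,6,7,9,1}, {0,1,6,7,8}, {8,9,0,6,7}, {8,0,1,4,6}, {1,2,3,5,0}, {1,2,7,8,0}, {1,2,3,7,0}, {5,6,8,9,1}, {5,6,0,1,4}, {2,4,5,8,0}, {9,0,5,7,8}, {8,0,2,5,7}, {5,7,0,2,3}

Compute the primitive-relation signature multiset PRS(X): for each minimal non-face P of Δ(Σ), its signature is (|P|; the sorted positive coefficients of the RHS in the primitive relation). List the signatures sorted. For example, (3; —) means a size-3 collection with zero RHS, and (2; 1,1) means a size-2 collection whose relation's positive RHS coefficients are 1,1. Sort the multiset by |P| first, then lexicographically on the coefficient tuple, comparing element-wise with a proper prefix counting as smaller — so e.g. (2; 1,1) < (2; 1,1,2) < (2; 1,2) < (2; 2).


Minimal non-faces — 12 found among 10 rays, 28 max cones:

  P = {2,6}:  v_{2} + v_{6} = 0  →  sig = (2; —)
  P = {4,7}:  v_{4} + v_{7} = 0  →  sig = (2; —)
  P = {2,9}:  v_{2} + v_{9} = v_{5} + v_{7} + v_{8}  →  sig = (2; 1,1,1)
  P = {3,4}:  v_{3} + v_{4} = v_{1} + v_{2} + v_{5}  →  sig = (2; 1,1,1)
  P = {3,6}:  v_{3} + v_{6} = v_{1} + v_{5} + v_{7}  →  sig = (2; 1,1,1)
  P = {4,9}:  v_{4} + v_{9} = v_{5} + v_{6} + v_{8}  →  sig = (2; 1,1,1)
  P = {3,9}:  v_{3} + v_{9} = v_{1} + 2·v_{5} + 2·v_{7} + v_{8}  →  sig = (2; 1,1,2,2)
  P = {0,1,9}:  v_{0} + v_{1} + v_{9} = v_{6} + v_{7}  →  sig = (3; 1,1)
  P = {0,3,8}:  v_{0} + v_{3} + v_{8} = v_{2} + v_{7}  →  sig = (3; 1,1)
  P = {0,1,5,8}:  v_{0} + v_{1} + v_{5} + v_{8} = 0  →  sig = (4; —)
  P = {1,2,5,7}:  v_{1} + v_{2} + v_{5} + v_{7} = v_{3}  →  sig = (4; 1)
  P = {5,6,7,8}:  v_{5} + v_{6} + v_{7} + v_{8} = v_{9}  →  sig = (4; 1)

Hence PRS(X_Σ) =
[(2; —), (2; —), (2; 1,1,1), (2; 1,1,1), (2; 1,1,1), (2; 1,1,1), (2; 1,1,2,2), (3; 1,1), (3; 1,1), (4; —), (4; 1), (4; 1)]


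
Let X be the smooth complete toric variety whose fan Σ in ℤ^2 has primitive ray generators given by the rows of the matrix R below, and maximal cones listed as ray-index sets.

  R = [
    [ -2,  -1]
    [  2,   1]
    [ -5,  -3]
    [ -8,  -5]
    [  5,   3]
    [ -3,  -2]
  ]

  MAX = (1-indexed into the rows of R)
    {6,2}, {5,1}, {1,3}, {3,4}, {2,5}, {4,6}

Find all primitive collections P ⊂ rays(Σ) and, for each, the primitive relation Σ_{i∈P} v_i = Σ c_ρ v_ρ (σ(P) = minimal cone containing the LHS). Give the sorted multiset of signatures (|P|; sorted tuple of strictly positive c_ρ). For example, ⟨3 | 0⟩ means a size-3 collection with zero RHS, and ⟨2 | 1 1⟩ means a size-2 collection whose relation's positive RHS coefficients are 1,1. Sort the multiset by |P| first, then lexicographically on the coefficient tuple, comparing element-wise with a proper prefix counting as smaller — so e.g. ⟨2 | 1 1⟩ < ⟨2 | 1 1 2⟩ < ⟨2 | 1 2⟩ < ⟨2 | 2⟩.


Δ(Σ) — 6 vertices, 9 min non-faces:

  P={1,2}:  v_{1} + v_{2} = 0  so sig = ⟨2 | 0⟩
  P={3,5}:  v_{3} + v_{5} = 0  so sig = ⟨2 | 0⟩
  P={1,6}:  v_{1} + v_{6} = v_{3}  so sig = ⟨2 | 1⟩
  P={2,3}:  v_{2} + v_{3} = v_{6}  so sig = ⟨2 | 1⟩
  P={3,6}:  v_{3} + v_{6} = v_{4}  so sig = ⟨2 | 1⟩
  P={4,5}:  v_{4} + v_{5} = v_{6}  so sig = ⟨2 | 1⟩
  P={5,6}:  v_{5} + v_{6} = v_{2}  so sig = ⟨2 | 1⟩
  P={1,4}:  v_{1} + v_{4} = 2·v_{3}  so sig = ⟨2 | 2⟩
  P={2,4}:  v_{2} + v_{4} = 2·v_{6}  so sig = ⟨2 | 2⟩

Hence PRS(X_Σ) =
    ⟨2 | 0⟩
    ⟨2 | 0⟩
    ⟨2 | 1⟩
    ⟨2 | 1⟩
    ⟨2 | 1⟩
    ⟨2 | 1⟩
    ⟨2 | 1⟩
    ⟨2 | 2⟩
    ⟨2 | 2⟩


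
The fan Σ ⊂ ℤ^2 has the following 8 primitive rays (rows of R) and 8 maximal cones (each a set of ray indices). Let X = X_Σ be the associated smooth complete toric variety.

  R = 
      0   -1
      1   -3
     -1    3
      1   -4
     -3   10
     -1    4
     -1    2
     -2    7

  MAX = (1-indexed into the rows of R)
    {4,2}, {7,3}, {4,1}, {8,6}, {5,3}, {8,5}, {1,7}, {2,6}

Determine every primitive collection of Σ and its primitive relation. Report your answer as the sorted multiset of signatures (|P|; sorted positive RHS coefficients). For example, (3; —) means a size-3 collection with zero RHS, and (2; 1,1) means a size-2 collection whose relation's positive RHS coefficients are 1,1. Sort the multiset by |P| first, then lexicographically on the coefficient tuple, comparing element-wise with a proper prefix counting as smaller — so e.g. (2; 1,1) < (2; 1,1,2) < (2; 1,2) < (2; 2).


20 collections generate NE(X_Σ); each relation:

  P={2,3}:  v_{2} + v_{3} = 0  ⇒ sig = (2; —)
  P={4,6}:  v_{4} + v_{6} = 0  ⇒ sig = (2; —)
  P={1,2}:  v_{1} + v_{2} = v_{4}  ⇒ sig = (2; 1)
  P={1,3}:  v_{1} + v_{3} = v_{7}  ⇒ sig = (2; 1)
  P={1,6}:  v_{1} + v_{6} = v_{3}  ⇒ sig = (2; 1)
  P={2,5}:  v_{2} + v_{5} = v_{8}  ⇒ sig = (2; 1)
  P={2,7}:  v_{2} + v_{7} = v_{1}  ⇒ sig = (2; 1)
  P={2,8}:  v_{2} + v_{8} = v_{6}  ⇒ sig = (2; 1)
  P={3,4}:  v_{3} + v_{4} = v_{1}  ⇒ sig = (2; 1)
  P={3,6}:  v_{3} + v_{6} = v_{8}  ⇒ sig = (2; 1)
  P={3,8}:  v_{3} + v_{8} = v_{5}  ⇒ sig = (2; 1)
  P={4,8}:  v_{4} + v_{8} = v_{3}  ⇒ sig = (2; 1)
  P={1,8}:  v_{1} + v_{8} = 2·v_{3}  ⇒ sig = (2; 2)
  P={4,5}:  v_{4} + v_{5} = 2·v_{3}  ⇒ sig = (2; 2)
  P={4,7}:  v_{4} + v_{7} = 2·v_{1}  ⇒ sig = (2; 2)
  P={5,6}:  v_{5} + v_{6} = 2·v_{8}  ⇒ sig = (2; 2)
  P={6,7}:  v_{6} + v_{7} = 2·v_{3}  ⇒ sig = (2; 2)
  P={1,5}:  v_{1} + v_{5} = 3·v_{3}  ⇒ sig = (2; 3)
  P={7,8}:  v_{7} + v_{8} = 3·v_{3}  ⇒ sig = (2; 3)
  P={5,7}:  v_{5} + v_{7} = 4·v_{3}  ⇒ sig = (2; 4)

Signatures (|P|; sorted positive RHS coefficients), sorted:
    (2; —)
    (2; —)
    (2; 1)
    (2; 1)
    (2; 1)
    (2; 1)
    (2; 1)
    (2; 1)
    (2; 1)
    (2; 1)
    (2; 1)
    (2; 1)
    (2; 2)
    (2; 2)
    (2; 2)
    (2; 2)
    (2; 2)
    (2; 3)
    (2; 3)
    (2; 4)


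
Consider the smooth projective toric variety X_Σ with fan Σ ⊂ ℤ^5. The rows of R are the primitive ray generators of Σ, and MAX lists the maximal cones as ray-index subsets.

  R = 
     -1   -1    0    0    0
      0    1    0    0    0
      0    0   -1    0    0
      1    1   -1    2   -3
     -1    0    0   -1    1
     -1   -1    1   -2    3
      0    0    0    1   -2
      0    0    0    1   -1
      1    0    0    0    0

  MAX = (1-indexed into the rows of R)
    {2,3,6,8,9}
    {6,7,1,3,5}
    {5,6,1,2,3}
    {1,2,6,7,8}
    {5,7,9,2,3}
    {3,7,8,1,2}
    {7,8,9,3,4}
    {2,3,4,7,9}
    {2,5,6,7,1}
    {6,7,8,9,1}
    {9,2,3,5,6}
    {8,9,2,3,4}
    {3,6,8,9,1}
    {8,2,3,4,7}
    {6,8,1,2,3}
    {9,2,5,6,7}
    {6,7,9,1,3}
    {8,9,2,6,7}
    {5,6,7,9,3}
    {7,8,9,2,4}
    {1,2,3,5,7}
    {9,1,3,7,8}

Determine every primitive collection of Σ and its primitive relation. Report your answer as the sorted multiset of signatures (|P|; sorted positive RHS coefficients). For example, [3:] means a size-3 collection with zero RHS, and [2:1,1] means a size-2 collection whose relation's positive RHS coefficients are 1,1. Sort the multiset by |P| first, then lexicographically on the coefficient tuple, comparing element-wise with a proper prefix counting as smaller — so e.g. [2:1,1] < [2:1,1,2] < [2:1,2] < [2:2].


Minimal non-faces — 9 found among 9 rays, 22 max cones:

  P = {4,6}:  v_{4} + v_{6} = 0  ⟹  sig = [2:]
  P = {5,8}:  v_{5} + v_{8} = v_{1} + v_{2}  ⟹  sig = [2:1,1]
  P = {1,4}:  v_{1} + v_{4} = v_{3} + v_{7} + v_{8}  ⟹  sig = [2:1,1,1]
  P = {4,5}:  v_{4} + v_{5} = v_{2} + v_{3} + v_{7}  ⟹  sig = [2:1,1,1]
  P = {1,2,9}:  v_{1} + v_{2} + v_{9} = 0  ⟹  sig = [3:]
  P = {1,5,9}:  v_{1} + v_{5} + v_{9} = v_{3} + v_{6} + v_{7}  ⟹  sig = [3:1,1,1]
  P = {2,3,6,7}:  v_{2} + v_{3} + v_{6} + v_{7} = v_{5}  ⟹  sig = [4:1]
  P = {3,6,7,8}:  v_{3} + v_{6} + v_{7} + v_{8} = v_{1}  ⟹  sig = [4:1]
  P = {2,3,7,8,9}:  v_{2} + v_{3} + v_{7} + v_{8} + v_{9} = v_{4}  ⟹  sig = [5:1]

Signatures (|P|; sorted positive RHS coefficients), sorted:
    |P|=2: 4 collections, coeffs (), (1,1), (1,1,1), (1,1,1)
    |P|=3: 2 collections, coeffs (), (1,1,1)
    |P|=4: 2 collections, coeffs (1), (1)
    |P|=5: 1 collection, coeffs (1)


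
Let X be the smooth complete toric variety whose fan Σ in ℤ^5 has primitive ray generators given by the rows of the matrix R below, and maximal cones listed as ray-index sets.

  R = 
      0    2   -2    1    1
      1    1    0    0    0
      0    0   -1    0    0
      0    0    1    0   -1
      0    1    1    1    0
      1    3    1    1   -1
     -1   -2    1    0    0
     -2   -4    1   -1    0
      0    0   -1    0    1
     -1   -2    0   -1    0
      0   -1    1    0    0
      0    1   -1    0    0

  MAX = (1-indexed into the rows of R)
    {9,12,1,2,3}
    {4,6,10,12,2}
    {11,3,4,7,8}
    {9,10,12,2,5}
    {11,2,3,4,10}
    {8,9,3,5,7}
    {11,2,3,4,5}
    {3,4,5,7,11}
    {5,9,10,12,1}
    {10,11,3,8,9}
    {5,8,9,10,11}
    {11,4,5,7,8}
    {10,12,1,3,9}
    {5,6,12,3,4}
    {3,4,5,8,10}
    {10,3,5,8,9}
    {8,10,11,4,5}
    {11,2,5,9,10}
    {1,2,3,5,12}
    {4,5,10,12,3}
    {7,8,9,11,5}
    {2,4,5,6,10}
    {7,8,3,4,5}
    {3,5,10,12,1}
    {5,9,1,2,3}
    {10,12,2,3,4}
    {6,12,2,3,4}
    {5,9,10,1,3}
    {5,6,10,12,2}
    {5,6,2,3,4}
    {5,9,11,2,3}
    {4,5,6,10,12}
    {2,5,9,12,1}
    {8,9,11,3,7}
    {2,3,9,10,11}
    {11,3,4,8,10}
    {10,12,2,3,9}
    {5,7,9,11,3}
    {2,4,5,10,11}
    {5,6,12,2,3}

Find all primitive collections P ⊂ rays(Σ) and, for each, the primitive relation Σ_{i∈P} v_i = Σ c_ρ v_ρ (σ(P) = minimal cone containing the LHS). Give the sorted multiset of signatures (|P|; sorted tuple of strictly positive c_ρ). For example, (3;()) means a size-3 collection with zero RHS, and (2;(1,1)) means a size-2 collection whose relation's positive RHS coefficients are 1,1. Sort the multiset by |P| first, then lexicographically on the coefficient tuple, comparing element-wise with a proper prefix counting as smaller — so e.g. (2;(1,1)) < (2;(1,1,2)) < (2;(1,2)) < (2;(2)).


23 collections generate NE(X_Σ); each relation:

  P = {4,9}:  v_{4} + v_{9} = 0  so sig = (2;())
  P = {11,12}:  v_{11} + v_{12} = 0  so sig = (2;())
  P = {2,7}:  v_{2} + v_{7} = v_{11}  so sig = (2;(1))
  P = {7,10}:  v_{7} + v_{10} = v_{8}  so sig = (2;(1))
  P = {2,8}:  v_{2} + v_{8} = v_{10} + v_{11}  so sig = (2;(1,1))
  P = {6,7}:  v_{6} + v_{7} = v_{4} + v_{5}  so sig = (2;(1,1))
  P = {1,4}:  v_{1} + v_{4} = v_{3} + v_{5} + v_{12}  so sig = (2;(1,1,1))
  P = {1,11}:  v_{1} + v_{11} = v_{3} + v_{5} + v_{9}  so sig = (2;(1,1,1))
  P = {6,8}:  v_{6} + v_{8} = v_{4} + v_{5} + v_{10}  so sig = (2;(1,1,1))
  P = {6,9}:  v_{6} + v_{9} = v_{2} + v_{5} + v_{12}  so sig = (2;(1,1,1))
  P = {6,11}:  v_{6} + v_{11} = v_{2} + v_{4} + v_{5}  so sig = (2;(1,1,1))
  P = {7,12}:  v_{7} + v_{12} = v_{3} + v_{5} + v_{10}  so sig = (2;(1,1,1))
  P = {8,12}:  v_{8} + v_{12} = v_{3} + v_{5} + 2·v_{10}  so sig = (2;(1,1,2))
  P = {1,6}:  v_{1} + v_{6} = v_{2} + v_{3} + 2·v_{5} + 2·v_{12}  so sig = (2;(1,1,2,2))
  P = {1,7}:  v_{1} + v_{7} = 2·v_{3} + 2·v_{5} + v_{9} + v_{10}  so sig = (2;(1,1,2,2))
  P = {1,8}:  v_{1} + v_{8} = 2·v_{3} + 2·v_{5} + v_{9} + 2·v_{10}  so sig = (2;(1,2,2,2))
  P = {1,2,10}:  v_{1} + v_{2} + v_{10} = v_{9} + v_{12}  so sig = (3;(1,1))
  P = {3,6,10}:  v_{3} + v_{6} + v_{10} = v_{4} + v_{12}  so sig = (3;(1,1))
  P = {2,3,5,10}:  v_{2} + v_{3} + v_{5} + v_{10} = 0  so sig = (4;())
  P = {2,4,5,12}:  v_{2} + v_{4} + v_{5} + v_{12} = v_{6}  so sig = (4;(1))
  P = {3,5,9,12}:  v_{3} + v_{5} + v_{9} + v_{12} = v_{1}  so sig = (4;(1))
  P = {3,5,10,11}:  v_{3} + v_{5} + v_{10} + v_{11} = v_{7}  so sig = (4;(1))
  P = {3,5,8,11}:  v_{3} + v_{5} + v_{8} + v_{11} = 2·v_{7}  so sig = (4;(2))

Signatures (|P|; sorted positive RHS coefficients), sorted:
    |P|=2: 16 collections, coeffs (), (), (1), (1), (1,1), (1,1), (1,1,1), (1,1,1), (1,1,1), (1,1,1), (1,1,1), (1,1,1), (1,1,2), (1,1,2,2), (1,1,2,2), (1,2,2,2)
    |P|=3: 2 collections, coeffs (1,1), (1,1)
    |P|=4: 5 collections, coeffs (), (1), (1), (1), (2)


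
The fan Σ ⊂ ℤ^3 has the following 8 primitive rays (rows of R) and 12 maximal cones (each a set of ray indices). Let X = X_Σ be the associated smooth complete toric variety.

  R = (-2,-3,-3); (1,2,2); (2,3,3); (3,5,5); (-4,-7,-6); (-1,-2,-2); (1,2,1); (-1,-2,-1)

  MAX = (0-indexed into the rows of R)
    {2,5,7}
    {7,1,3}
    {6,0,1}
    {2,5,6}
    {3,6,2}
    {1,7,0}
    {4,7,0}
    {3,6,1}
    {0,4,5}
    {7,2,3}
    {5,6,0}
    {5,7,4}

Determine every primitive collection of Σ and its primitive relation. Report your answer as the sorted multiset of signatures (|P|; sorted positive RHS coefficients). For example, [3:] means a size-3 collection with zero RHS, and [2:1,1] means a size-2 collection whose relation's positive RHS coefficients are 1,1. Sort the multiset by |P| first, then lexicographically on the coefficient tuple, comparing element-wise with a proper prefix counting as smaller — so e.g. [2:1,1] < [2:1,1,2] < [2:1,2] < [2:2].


11 collections generate NE(X_Σ); each relation:

  P = {0,2}:  v_{0} + v_{2} = 0 ; sig = [2:]
  P = {1,5}:  v_{1} + v_{5} = 0 ; sig = [2:]
  P = {6,7}:  v_{6} + v_{7} = 0 ; sig = [2:]
  P = {0,3}:  v_{0} + v_{3} = v_{1} ; sig = [2:1]
  P = {1,2}:  v_{1} + v_{2} = v_{3} ; sig = [2:1]
  P = {3,4}:  v_{3} + v_{4} = v_{7} ; sig = [2:1]
  P = {3,5}:  v_{3} + v_{5} = v_{2} ; sig = [2:1]
  P = {1,4}:  v_{1} + v_{4} = v_{0} + v_{7} ; sig = [2:1,1]
  P = {2,4}:  v_{2} + v_{4} = v_{5} + v_{7} ; sig = [2:1,1]
  P = {4,6}:  v_{4} + v_{6} = v_{0} + v_{5} ; sig = [2:1,1]
  P = {0,5,7}:  v_{0} + v_{5} + v_{7} = v_{4} ; sig = [3:1]

Hence PRS(X_Σ) =
    |P|=2: 10 collections, coeffs (), (), (), (1), (1), (1), (1), (1,1), (1,1), (1,1)
    |P|=3: 1 collection, coeffs (1)


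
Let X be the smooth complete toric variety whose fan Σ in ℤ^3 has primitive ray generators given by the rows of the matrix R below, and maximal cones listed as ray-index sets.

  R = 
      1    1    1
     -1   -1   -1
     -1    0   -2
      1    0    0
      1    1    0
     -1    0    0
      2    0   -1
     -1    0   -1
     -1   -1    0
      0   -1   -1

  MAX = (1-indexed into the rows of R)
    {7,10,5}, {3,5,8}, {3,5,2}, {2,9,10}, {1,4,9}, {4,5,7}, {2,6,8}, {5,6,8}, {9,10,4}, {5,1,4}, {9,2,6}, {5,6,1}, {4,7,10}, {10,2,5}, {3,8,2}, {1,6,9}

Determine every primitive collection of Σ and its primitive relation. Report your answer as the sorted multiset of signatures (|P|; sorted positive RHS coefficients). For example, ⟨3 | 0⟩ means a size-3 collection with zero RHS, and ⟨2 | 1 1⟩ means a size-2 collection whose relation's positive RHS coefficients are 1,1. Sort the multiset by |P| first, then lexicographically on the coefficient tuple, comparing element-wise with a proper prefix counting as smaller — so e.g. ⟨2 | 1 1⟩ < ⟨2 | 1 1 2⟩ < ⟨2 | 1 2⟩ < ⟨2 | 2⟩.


Δ(Σ) — 10 vertices, 24 min non-faces:

  P = {1,2}:  v_{1} + v_{2} = 0  →  sig = ⟨2 | 0⟩
  P = {4,6}:  v_{4} + v_{6} = 0  →  sig = ⟨2 | 0⟩
  P = {5,9}:  v_{5} + v_{9} = 0  →  sig = ⟨2 | 0⟩
  P = {1,10}:  v_{1} + v_{10} = v_{4}  →  sig = ⟨2 | 1⟩
  P = {2,4}:  v_{2} + v_{4} = v_{10}  →  sig = ⟨2 | 1⟩
  P = {6,10}:  v_{6} + v_{10} = v_{2}  →  sig = ⟨2 | 1⟩
  P = {1,3}:  v_{1} + v_{3} = v_{5} + v_{8}  →  sig = ⟨2 | 1 1⟩
  P = {1,8}:  v_{1} + v_{8} = v_{5} + v_{6}  →  sig = ⟨2 | 1 1⟩
  P = {3,9}:  v_{3} + v_{9} = v_{2} + v_{8}  →  sig = ⟨2 | 1 1⟩
  P = {4,8}:  v_{4} + v_{8} = v_{2} + v_{5}  →  sig = ⟨2 | 1 1⟩
  P = {6,7}:  v_{6} + v_{7} = v_{5} + v_{10}  →  sig = ⟨2 | 1 1⟩
  P = {7,9}:  v_{7} + v_{9} = v_{4} + v_{10}  →  sig = ⟨2 | 1 1⟩
  P = {8,9}:  v_{8} + v_{9} = v_{2} + v_{6}  →  sig = ⟨2 | 1 1⟩
  P = {7,8}:  v_{7} + v_{8} = v_{2} + 2·v_{5} + v_{10}  →  sig = ⟨2 | 1 1 2⟩
  P = {1,7}:  v_{1} + v_{7} = 2·v_{4} + v_{5}  →  sig = ⟨2 | 1 2⟩
  P = {2,7}:  v_{2} + v_{7} = v_{5} + 2·v_{10}  →  sig = ⟨2 | 1 2⟩
  P = {8,10}:  v_{8} + v_{10} = 2·v_{2} + v_{5}  →  sig = ⟨2 | 1 2⟩
  P = {3,7}:  v_{3} + v_{7} = 2·v_{2} + 3·v_{5} + v_{10}  →  sig = ⟨2 | 1 2 3⟩
  P = {3,6}:  v_{3} + v_{6} = 2·v_{8}  →  sig = ⟨2 | 2⟩
  P = {3,4}:  v_{3} + v_{4} = 2·v_{2} + 2·v_{5}  →  sig = ⟨2 | 2 2⟩
  P = {3,10}:  v_{3} + v_{10} = 3·v_{2} + 2·v_{5}  →  sig = ⟨2 | 2 3⟩
  P = {2,5,6}:  v_{2} + v_{5} + v_{6} = v_{8}  →  sig = ⟨3 | 1⟩
  P = {2,5,8}:  v_{2} + v_{5} + v_{8} = v_{3}  →  sig = ⟨3 | 1⟩
  P = {4,5,10}:  v_{4} + v_{5} + v_{10} = v_{7}  →  sig = ⟨3 | 1⟩

Sorted signature multiset PRS(X):
{ ⟨2 | 0⟩ ×3,  ⟨2 | 1⟩ ×3,  ⟨2 | 1 1⟩ ×7,  ⟨2 | 1 1 2⟩,  ⟨2 | 1 2⟩ ×3,  ⟨2 | 1 2 3⟩,  ⟨2 | 2⟩,  ⟨2 | 2 2⟩,  ⟨2 | 2 3⟩,  ⟨3 | 1⟩ ×3 }
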